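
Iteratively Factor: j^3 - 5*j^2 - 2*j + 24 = (j - 3)*(j^2 - 2*j - 8) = (j - 4)*(j - 3)*(j + 2)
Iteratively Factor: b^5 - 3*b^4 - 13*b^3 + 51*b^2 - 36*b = (b - 3)*(b^4 - 13*b^2 + 12*b) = (b - 3)*(b + 4)*(b^3 - 4*b^2 + 3*b) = b*(b - 3)*(b + 4)*(b^2 - 4*b + 3) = b*(b - 3)*(b - 1)*(b + 4)*(b - 3)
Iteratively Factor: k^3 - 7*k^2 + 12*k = (k - 4)*(k^2 - 3*k) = (k - 4)*(k - 3)*(k)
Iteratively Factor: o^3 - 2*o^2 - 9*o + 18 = (o + 3)*(o^2 - 5*o + 6) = (o - 3)*(o + 3)*(o - 2)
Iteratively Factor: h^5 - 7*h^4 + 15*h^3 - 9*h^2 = (h)*(h^4 - 7*h^3 + 15*h^2 - 9*h) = h*(h - 3)*(h^3 - 4*h^2 + 3*h) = h*(h - 3)^2*(h^2 - h) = h^2*(h - 3)^2*(h - 1)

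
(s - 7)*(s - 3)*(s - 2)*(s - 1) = s^4 - 13*s^3 + 53*s^2 - 83*s + 42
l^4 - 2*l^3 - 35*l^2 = l^2*(l - 7)*(l + 5)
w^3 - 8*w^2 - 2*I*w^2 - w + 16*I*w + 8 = (w - 8)*(w - I)^2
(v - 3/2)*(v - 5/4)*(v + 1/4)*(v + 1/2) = v^4 - 2*v^3 - v^2/16 + 17*v/16 + 15/64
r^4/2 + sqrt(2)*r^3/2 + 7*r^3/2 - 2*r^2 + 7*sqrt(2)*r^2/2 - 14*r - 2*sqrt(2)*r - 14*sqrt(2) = (r/2 + 1)*(r - 2)*(r + 7)*(r + sqrt(2))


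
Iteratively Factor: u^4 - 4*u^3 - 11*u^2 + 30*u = (u + 3)*(u^3 - 7*u^2 + 10*u) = u*(u + 3)*(u^2 - 7*u + 10) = u*(u - 5)*(u + 3)*(u - 2)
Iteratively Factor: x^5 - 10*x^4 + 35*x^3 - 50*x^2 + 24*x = (x - 2)*(x^4 - 8*x^3 + 19*x^2 - 12*x) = (x - 2)*(x - 1)*(x^3 - 7*x^2 + 12*x) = x*(x - 2)*(x - 1)*(x^2 - 7*x + 12) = x*(x - 4)*(x - 2)*(x - 1)*(x - 3)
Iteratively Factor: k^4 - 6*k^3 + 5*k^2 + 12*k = (k - 3)*(k^3 - 3*k^2 - 4*k) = k*(k - 3)*(k^2 - 3*k - 4) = k*(k - 4)*(k - 3)*(k + 1)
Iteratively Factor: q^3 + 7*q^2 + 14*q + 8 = (q + 1)*(q^2 + 6*q + 8) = (q + 1)*(q + 4)*(q + 2)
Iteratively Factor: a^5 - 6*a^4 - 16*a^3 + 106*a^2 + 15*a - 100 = (a + 4)*(a^4 - 10*a^3 + 24*a^2 + 10*a - 25) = (a - 1)*(a + 4)*(a^3 - 9*a^2 + 15*a + 25) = (a - 1)*(a + 1)*(a + 4)*(a^2 - 10*a + 25) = (a - 5)*(a - 1)*(a + 1)*(a + 4)*(a - 5)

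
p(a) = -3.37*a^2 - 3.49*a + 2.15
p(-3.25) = -22.10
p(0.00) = 2.15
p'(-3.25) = 18.42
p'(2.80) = -22.36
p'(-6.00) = 36.95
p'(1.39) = -12.86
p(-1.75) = -2.06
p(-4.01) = -38.05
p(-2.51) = -10.32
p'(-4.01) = 23.54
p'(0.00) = -3.49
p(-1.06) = 2.06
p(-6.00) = -98.23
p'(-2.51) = 13.43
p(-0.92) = 2.51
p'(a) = -6.74*a - 3.49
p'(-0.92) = 2.71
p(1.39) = -9.21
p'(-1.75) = 8.30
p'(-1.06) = 3.65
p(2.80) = -34.04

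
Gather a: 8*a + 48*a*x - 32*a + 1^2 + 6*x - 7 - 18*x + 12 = a*(48*x - 24) - 12*x + 6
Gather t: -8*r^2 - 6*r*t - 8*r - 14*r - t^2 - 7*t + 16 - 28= -8*r^2 - 22*r - t^2 + t*(-6*r - 7) - 12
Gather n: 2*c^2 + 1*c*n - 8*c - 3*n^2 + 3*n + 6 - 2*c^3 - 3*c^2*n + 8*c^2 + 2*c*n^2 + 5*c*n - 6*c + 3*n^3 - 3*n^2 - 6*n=-2*c^3 + 10*c^2 - 14*c + 3*n^3 + n^2*(2*c - 6) + n*(-3*c^2 + 6*c - 3) + 6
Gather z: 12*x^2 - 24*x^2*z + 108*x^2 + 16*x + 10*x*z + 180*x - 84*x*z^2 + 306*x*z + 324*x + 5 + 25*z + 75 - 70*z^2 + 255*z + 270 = 120*x^2 + 520*x + z^2*(-84*x - 70) + z*(-24*x^2 + 316*x + 280) + 350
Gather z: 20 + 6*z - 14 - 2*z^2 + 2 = -2*z^2 + 6*z + 8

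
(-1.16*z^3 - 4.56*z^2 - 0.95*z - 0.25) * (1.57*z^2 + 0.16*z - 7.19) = -1.8212*z^5 - 7.3448*z^4 + 6.1193*z^3 + 32.2419*z^2 + 6.7905*z + 1.7975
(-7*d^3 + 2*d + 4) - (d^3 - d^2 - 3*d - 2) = -8*d^3 + d^2 + 5*d + 6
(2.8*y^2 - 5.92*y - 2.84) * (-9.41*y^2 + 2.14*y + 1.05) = -26.348*y^4 + 61.6992*y^3 + 16.9956*y^2 - 12.2936*y - 2.982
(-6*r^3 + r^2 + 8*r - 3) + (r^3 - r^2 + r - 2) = -5*r^3 + 9*r - 5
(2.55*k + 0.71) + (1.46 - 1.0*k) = 1.55*k + 2.17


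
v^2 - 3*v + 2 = (v - 2)*(v - 1)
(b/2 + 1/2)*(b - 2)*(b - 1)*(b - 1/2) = b^4/2 - 5*b^3/4 + 5*b/4 - 1/2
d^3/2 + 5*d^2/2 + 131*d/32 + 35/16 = (d/2 + 1)*(d + 5/4)*(d + 7/4)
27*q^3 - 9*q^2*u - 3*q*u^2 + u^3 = (-3*q + u)^2*(3*q + u)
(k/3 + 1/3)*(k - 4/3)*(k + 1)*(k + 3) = k^4/3 + 11*k^3/9 + k^2/9 - 19*k/9 - 4/3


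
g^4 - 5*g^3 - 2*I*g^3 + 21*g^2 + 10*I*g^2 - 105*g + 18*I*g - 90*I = (g - 5)*(g - 6*I)*(g + I)*(g + 3*I)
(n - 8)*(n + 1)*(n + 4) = n^3 - 3*n^2 - 36*n - 32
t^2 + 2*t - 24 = (t - 4)*(t + 6)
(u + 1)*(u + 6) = u^2 + 7*u + 6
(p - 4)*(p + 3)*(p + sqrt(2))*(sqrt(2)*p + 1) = sqrt(2)*p^4 - sqrt(2)*p^3 + 3*p^3 - 11*sqrt(2)*p^2 - 3*p^2 - 36*p - sqrt(2)*p - 12*sqrt(2)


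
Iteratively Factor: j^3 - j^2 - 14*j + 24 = (j - 3)*(j^2 + 2*j - 8) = (j - 3)*(j - 2)*(j + 4)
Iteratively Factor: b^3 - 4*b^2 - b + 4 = (b + 1)*(b^2 - 5*b + 4) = (b - 1)*(b + 1)*(b - 4)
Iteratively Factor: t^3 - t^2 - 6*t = (t)*(t^2 - t - 6) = t*(t + 2)*(t - 3)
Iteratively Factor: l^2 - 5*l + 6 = (l - 2)*(l - 3)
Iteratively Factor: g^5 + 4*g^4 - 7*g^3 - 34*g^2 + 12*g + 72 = (g - 2)*(g^4 + 6*g^3 + 5*g^2 - 24*g - 36) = (g - 2)^2*(g^3 + 8*g^2 + 21*g + 18) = (g - 2)^2*(g + 3)*(g^2 + 5*g + 6) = (g - 2)^2*(g + 2)*(g + 3)*(g + 3)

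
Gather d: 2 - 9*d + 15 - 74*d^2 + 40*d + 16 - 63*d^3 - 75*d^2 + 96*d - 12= -63*d^3 - 149*d^2 + 127*d + 21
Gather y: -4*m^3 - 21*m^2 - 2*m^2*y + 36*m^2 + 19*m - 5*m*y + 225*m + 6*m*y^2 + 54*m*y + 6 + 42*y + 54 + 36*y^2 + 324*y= -4*m^3 + 15*m^2 + 244*m + y^2*(6*m + 36) + y*(-2*m^2 + 49*m + 366) + 60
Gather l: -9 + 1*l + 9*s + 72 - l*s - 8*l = l*(-s - 7) + 9*s + 63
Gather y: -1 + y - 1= y - 2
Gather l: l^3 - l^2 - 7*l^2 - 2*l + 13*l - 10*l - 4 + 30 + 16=l^3 - 8*l^2 + l + 42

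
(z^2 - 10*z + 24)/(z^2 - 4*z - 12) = (z - 4)/(z + 2)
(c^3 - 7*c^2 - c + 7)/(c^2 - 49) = (c^2 - 1)/(c + 7)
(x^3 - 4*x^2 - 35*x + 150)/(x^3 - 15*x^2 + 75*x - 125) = (x + 6)/(x - 5)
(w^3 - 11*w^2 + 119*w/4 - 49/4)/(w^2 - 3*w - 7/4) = (2*w^2 - 15*w + 7)/(2*w + 1)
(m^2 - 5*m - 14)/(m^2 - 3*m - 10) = (m - 7)/(m - 5)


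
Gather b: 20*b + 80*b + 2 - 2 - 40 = 100*b - 40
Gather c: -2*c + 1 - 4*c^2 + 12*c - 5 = -4*c^2 + 10*c - 4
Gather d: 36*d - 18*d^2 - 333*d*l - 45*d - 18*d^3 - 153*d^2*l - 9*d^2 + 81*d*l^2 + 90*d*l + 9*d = -18*d^3 + d^2*(-153*l - 27) + d*(81*l^2 - 243*l)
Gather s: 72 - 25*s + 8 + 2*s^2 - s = 2*s^2 - 26*s + 80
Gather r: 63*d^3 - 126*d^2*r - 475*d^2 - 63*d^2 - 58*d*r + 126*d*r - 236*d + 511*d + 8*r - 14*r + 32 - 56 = 63*d^3 - 538*d^2 + 275*d + r*(-126*d^2 + 68*d - 6) - 24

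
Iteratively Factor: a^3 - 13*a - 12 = (a + 1)*(a^2 - a - 12) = (a + 1)*(a + 3)*(a - 4)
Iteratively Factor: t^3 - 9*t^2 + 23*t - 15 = (t - 1)*(t^2 - 8*t + 15) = (t - 5)*(t - 1)*(t - 3)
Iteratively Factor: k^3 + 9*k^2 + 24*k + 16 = (k + 4)*(k^2 + 5*k + 4) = (k + 1)*(k + 4)*(k + 4)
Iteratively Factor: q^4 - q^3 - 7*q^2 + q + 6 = (q - 3)*(q^3 + 2*q^2 - q - 2) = (q - 3)*(q + 1)*(q^2 + q - 2) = (q - 3)*(q - 1)*(q + 1)*(q + 2)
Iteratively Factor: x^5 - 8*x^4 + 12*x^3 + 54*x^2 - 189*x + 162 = (x - 3)*(x^4 - 5*x^3 - 3*x^2 + 45*x - 54) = (x - 3)*(x - 2)*(x^3 - 3*x^2 - 9*x + 27) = (x - 3)^2*(x - 2)*(x^2 - 9) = (x - 3)^2*(x - 2)*(x + 3)*(x - 3)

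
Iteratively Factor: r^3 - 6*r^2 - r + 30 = (r - 5)*(r^2 - r - 6) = (r - 5)*(r - 3)*(r + 2)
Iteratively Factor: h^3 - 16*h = (h - 4)*(h^2 + 4*h) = (h - 4)*(h + 4)*(h)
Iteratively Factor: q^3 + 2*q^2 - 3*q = (q - 1)*(q^2 + 3*q) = (q - 1)*(q + 3)*(q)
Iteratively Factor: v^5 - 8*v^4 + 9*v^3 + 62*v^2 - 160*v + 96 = (v - 2)*(v^4 - 6*v^3 - 3*v^2 + 56*v - 48) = (v - 2)*(v - 1)*(v^3 - 5*v^2 - 8*v + 48) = (v - 4)*(v - 2)*(v - 1)*(v^2 - v - 12) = (v - 4)^2*(v - 2)*(v - 1)*(v + 3)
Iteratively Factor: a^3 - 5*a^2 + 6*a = (a - 3)*(a^2 - 2*a) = a*(a - 3)*(a - 2)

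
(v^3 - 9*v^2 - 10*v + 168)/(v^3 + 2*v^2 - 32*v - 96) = (v - 7)/(v + 4)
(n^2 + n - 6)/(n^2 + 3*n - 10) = (n + 3)/(n + 5)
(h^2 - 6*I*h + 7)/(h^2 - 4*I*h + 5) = (h - 7*I)/(h - 5*I)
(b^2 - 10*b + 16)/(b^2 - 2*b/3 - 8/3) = 3*(b - 8)/(3*b + 4)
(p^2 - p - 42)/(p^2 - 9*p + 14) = (p + 6)/(p - 2)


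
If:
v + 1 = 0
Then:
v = -1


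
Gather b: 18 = 18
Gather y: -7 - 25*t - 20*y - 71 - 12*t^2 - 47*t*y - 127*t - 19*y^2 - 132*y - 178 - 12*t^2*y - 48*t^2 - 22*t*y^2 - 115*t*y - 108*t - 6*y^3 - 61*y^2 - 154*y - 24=-60*t^2 - 260*t - 6*y^3 + y^2*(-22*t - 80) + y*(-12*t^2 - 162*t - 306) - 280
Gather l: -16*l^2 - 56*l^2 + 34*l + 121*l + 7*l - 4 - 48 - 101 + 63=-72*l^2 + 162*l - 90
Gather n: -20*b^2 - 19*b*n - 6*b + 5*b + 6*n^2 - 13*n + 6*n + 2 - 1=-20*b^2 - b + 6*n^2 + n*(-19*b - 7) + 1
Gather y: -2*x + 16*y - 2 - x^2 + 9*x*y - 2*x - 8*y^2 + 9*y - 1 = -x^2 - 4*x - 8*y^2 + y*(9*x + 25) - 3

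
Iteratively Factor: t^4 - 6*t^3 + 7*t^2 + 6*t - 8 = (t - 2)*(t^3 - 4*t^2 - t + 4) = (t - 4)*(t - 2)*(t^2 - 1) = (t - 4)*(t - 2)*(t - 1)*(t + 1)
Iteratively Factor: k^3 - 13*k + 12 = (k - 3)*(k^2 + 3*k - 4) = (k - 3)*(k + 4)*(k - 1)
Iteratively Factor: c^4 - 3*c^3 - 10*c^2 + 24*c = (c)*(c^3 - 3*c^2 - 10*c + 24) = c*(c - 2)*(c^2 - c - 12) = c*(c - 2)*(c + 3)*(c - 4)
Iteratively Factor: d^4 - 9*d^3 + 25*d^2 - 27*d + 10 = (d - 5)*(d^3 - 4*d^2 + 5*d - 2) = (d - 5)*(d - 1)*(d^2 - 3*d + 2) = (d - 5)*(d - 1)^2*(d - 2)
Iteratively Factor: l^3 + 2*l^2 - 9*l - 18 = (l + 3)*(l^2 - l - 6) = (l + 2)*(l + 3)*(l - 3)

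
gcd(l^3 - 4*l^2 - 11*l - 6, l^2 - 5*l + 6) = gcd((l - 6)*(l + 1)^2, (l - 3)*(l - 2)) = 1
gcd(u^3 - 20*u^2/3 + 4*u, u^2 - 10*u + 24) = u - 6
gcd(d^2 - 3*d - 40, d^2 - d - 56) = d - 8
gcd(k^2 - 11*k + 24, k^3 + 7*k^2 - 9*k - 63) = k - 3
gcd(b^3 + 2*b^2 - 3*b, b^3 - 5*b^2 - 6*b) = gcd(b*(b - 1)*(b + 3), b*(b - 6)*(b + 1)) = b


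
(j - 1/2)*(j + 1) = j^2 + j/2 - 1/2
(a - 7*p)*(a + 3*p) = a^2 - 4*a*p - 21*p^2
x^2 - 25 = (x - 5)*(x + 5)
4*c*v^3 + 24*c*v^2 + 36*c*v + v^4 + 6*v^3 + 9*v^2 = v*(4*c + v)*(v + 3)^2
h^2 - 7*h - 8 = (h - 8)*(h + 1)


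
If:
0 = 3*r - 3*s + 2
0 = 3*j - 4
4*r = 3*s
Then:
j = 4/3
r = 2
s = 8/3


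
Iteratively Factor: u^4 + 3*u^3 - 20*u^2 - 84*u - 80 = (u + 2)*(u^3 + u^2 - 22*u - 40) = (u + 2)^2*(u^2 - u - 20) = (u + 2)^2*(u + 4)*(u - 5)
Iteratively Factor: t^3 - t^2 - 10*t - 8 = (t + 2)*(t^2 - 3*t - 4) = (t + 1)*(t + 2)*(t - 4)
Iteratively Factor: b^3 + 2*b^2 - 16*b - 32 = (b - 4)*(b^2 + 6*b + 8) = (b - 4)*(b + 2)*(b + 4)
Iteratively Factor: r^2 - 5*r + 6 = (r - 3)*(r - 2)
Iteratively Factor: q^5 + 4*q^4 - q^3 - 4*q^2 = (q)*(q^4 + 4*q^3 - q^2 - 4*q) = q*(q - 1)*(q^3 + 5*q^2 + 4*q) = q^2*(q - 1)*(q^2 + 5*q + 4) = q^2*(q - 1)*(q + 1)*(q + 4)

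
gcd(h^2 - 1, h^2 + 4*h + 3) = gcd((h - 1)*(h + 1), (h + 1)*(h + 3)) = h + 1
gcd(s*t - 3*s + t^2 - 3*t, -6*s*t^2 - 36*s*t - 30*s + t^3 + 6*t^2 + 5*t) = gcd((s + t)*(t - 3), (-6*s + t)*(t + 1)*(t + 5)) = 1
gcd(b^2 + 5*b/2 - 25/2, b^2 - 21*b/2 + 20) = b - 5/2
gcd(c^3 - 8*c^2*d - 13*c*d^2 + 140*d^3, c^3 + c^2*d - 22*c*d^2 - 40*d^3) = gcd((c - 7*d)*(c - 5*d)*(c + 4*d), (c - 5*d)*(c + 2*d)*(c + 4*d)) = c^2 - c*d - 20*d^2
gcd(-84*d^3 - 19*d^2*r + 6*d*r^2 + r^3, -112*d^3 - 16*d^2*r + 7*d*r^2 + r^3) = -28*d^2 + 3*d*r + r^2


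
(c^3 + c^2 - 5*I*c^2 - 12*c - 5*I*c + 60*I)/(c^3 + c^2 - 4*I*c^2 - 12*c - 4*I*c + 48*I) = (c - 5*I)/(c - 4*I)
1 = 1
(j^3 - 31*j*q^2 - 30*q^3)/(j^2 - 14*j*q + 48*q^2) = (-j^2 - 6*j*q - 5*q^2)/(-j + 8*q)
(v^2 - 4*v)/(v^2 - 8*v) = (v - 4)/(v - 8)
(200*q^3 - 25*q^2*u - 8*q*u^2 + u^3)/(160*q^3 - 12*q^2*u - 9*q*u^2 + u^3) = (5*q + u)/(4*q + u)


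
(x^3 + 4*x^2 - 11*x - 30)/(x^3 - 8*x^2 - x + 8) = (x^3 + 4*x^2 - 11*x - 30)/(x^3 - 8*x^2 - x + 8)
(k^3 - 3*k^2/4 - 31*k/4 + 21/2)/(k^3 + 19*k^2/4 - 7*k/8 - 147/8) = 2*(k - 2)/(2*k + 7)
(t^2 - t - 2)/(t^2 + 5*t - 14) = (t + 1)/(t + 7)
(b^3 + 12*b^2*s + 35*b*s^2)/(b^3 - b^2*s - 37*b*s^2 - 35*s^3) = b*(-b - 7*s)/(-b^2 + 6*b*s + 7*s^2)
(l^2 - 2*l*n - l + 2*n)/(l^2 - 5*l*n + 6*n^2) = (l - 1)/(l - 3*n)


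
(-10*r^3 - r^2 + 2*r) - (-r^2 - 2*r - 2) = -10*r^3 + 4*r + 2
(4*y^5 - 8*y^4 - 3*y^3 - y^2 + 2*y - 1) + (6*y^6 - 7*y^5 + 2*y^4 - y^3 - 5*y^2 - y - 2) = 6*y^6 - 3*y^5 - 6*y^4 - 4*y^3 - 6*y^2 + y - 3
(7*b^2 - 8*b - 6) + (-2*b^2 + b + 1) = 5*b^2 - 7*b - 5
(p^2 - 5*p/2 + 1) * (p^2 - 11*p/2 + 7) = p^4 - 8*p^3 + 87*p^2/4 - 23*p + 7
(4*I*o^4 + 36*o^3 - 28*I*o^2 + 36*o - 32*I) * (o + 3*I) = 4*I*o^5 + 24*o^4 + 80*I*o^3 + 120*o^2 + 76*I*o + 96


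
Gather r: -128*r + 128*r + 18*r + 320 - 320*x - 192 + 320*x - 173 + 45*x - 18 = 18*r + 45*x - 63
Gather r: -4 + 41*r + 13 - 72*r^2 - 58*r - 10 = -72*r^2 - 17*r - 1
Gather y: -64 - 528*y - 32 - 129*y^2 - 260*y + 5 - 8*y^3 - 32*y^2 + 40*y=-8*y^3 - 161*y^2 - 748*y - 91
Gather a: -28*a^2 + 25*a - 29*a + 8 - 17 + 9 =-28*a^2 - 4*a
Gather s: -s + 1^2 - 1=-s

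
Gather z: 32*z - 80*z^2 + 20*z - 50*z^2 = -130*z^2 + 52*z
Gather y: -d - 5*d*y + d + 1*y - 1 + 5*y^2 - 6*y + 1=5*y^2 + y*(-5*d - 5)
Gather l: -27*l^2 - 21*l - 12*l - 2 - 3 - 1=-27*l^2 - 33*l - 6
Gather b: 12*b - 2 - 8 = 12*b - 10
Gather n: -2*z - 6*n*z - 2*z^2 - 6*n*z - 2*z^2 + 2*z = -12*n*z - 4*z^2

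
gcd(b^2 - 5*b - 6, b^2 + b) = b + 1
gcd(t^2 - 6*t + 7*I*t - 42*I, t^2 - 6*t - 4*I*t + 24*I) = t - 6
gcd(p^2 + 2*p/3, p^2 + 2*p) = p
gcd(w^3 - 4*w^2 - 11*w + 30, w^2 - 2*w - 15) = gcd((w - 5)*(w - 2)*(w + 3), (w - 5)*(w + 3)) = w^2 - 2*w - 15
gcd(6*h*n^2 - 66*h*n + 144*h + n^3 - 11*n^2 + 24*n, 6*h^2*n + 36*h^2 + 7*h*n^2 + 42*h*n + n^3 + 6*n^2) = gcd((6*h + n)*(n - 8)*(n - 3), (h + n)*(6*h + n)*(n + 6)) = 6*h + n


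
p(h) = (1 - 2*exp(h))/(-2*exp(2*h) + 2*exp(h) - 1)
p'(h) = (1 - 2*exp(h))*(4*exp(2*h) - 2*exp(h))/(-2*exp(2*h) + 2*exp(h) - 1)^2 - 2*exp(h)/(-2*exp(2*h) + 2*exp(h) - 1) = 4*(1 - exp(h))*exp(2*h)/(4*exp(4*h) - 8*exp(3*h) + 8*exp(2*h) - 4*exp(h) + 1)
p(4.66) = 0.01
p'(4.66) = -0.01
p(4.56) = 0.01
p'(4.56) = -0.01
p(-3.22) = -1.00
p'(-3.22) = 0.01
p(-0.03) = 1.00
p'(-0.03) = 0.13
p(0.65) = 0.63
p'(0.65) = -0.66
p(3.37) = 0.03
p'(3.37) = -0.04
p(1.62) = 0.22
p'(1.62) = -0.24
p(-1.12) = -0.62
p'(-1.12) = 0.91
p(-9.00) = -1.00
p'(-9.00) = 0.00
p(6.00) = 0.00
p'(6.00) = 0.00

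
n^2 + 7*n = n*(n + 7)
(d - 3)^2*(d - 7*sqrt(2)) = d^3 - 7*sqrt(2)*d^2 - 6*d^2 + 9*d + 42*sqrt(2)*d - 63*sqrt(2)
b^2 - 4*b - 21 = (b - 7)*(b + 3)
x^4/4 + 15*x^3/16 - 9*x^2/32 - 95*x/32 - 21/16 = (x/2 + 1/4)*(x/2 + 1)*(x - 7/4)*(x + 3)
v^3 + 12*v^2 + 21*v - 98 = (v - 2)*(v + 7)^2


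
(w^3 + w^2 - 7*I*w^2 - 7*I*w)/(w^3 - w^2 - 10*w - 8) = w*(w - 7*I)/(w^2 - 2*w - 8)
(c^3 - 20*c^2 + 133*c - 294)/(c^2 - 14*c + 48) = (c^2 - 14*c + 49)/(c - 8)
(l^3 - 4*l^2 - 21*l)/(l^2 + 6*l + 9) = l*(l - 7)/(l + 3)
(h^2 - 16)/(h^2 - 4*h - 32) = (h - 4)/(h - 8)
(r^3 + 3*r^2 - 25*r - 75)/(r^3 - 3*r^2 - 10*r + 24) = (r^2 - 25)/(r^2 - 6*r + 8)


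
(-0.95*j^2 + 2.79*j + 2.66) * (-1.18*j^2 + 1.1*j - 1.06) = 1.121*j^4 - 4.3372*j^3 + 0.9372*j^2 - 0.0313999999999997*j - 2.8196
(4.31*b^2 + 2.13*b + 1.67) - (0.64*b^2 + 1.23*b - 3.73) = 3.67*b^2 + 0.9*b + 5.4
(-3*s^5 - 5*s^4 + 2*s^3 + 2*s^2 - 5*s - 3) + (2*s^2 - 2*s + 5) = -3*s^5 - 5*s^4 + 2*s^3 + 4*s^2 - 7*s + 2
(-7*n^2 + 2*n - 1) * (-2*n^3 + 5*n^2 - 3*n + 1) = 14*n^5 - 39*n^4 + 33*n^3 - 18*n^2 + 5*n - 1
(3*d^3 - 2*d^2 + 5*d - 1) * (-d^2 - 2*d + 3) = -3*d^5 - 4*d^4 + 8*d^3 - 15*d^2 + 17*d - 3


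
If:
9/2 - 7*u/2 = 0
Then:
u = 9/7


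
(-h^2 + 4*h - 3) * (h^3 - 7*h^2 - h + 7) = -h^5 + 11*h^4 - 30*h^3 + 10*h^2 + 31*h - 21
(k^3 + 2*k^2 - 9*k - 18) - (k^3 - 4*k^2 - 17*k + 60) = 6*k^2 + 8*k - 78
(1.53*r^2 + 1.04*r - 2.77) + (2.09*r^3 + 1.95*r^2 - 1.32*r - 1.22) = 2.09*r^3 + 3.48*r^2 - 0.28*r - 3.99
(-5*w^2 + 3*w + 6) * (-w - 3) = 5*w^3 + 12*w^2 - 15*w - 18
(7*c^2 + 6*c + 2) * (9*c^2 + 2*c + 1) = 63*c^4 + 68*c^3 + 37*c^2 + 10*c + 2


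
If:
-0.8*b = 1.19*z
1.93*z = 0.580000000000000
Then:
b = -0.45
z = 0.30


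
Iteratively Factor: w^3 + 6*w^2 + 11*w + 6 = (w + 2)*(w^2 + 4*w + 3) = (w + 1)*(w + 2)*(w + 3)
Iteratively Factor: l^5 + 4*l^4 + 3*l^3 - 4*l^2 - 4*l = (l)*(l^4 + 4*l^3 + 3*l^2 - 4*l - 4) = l*(l - 1)*(l^3 + 5*l^2 + 8*l + 4) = l*(l - 1)*(l + 2)*(l^2 + 3*l + 2) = l*(l - 1)*(l + 1)*(l + 2)*(l + 2)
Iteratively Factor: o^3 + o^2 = (o + 1)*(o^2) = o*(o + 1)*(o)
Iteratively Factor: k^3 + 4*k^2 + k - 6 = (k + 3)*(k^2 + k - 2) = (k - 1)*(k + 3)*(k + 2)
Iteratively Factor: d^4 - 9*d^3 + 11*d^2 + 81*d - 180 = (d - 5)*(d^3 - 4*d^2 - 9*d + 36) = (d - 5)*(d - 4)*(d^2 - 9) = (d - 5)*(d - 4)*(d - 3)*(d + 3)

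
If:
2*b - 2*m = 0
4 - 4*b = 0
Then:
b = 1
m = 1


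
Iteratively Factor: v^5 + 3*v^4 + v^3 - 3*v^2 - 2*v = (v)*(v^4 + 3*v^3 + v^2 - 3*v - 2) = v*(v + 1)*(v^3 + 2*v^2 - v - 2) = v*(v + 1)^2*(v^2 + v - 2) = v*(v + 1)^2*(v + 2)*(v - 1)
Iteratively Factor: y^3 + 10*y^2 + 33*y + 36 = (y + 3)*(y^2 + 7*y + 12) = (y + 3)*(y + 4)*(y + 3)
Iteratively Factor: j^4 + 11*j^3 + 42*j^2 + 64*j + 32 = (j + 4)*(j^3 + 7*j^2 + 14*j + 8) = (j + 1)*(j + 4)*(j^2 + 6*j + 8) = (j + 1)*(j + 2)*(j + 4)*(j + 4)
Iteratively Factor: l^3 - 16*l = (l + 4)*(l^2 - 4*l) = l*(l + 4)*(l - 4)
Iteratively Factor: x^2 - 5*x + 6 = (x - 3)*(x - 2)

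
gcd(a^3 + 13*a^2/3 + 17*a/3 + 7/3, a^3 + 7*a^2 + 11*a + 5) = a^2 + 2*a + 1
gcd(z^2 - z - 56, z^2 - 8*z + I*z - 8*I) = z - 8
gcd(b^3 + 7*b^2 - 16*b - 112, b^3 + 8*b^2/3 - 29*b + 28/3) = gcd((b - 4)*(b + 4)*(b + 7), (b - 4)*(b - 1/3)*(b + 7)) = b^2 + 3*b - 28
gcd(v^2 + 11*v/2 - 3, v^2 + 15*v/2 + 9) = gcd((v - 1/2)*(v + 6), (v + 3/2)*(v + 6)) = v + 6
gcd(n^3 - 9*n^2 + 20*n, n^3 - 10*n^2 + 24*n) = n^2 - 4*n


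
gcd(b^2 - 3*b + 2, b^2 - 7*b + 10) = b - 2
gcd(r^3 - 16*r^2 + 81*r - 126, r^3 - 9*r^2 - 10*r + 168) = r^2 - 13*r + 42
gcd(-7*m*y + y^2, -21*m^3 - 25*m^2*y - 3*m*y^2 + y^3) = -7*m + y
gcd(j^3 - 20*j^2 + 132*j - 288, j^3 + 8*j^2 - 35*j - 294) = j - 6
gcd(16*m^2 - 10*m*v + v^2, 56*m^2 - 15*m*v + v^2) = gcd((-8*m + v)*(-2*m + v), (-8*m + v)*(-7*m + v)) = -8*m + v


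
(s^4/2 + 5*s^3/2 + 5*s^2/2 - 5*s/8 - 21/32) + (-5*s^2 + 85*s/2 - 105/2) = s^4/2 + 5*s^3/2 - 5*s^2/2 + 335*s/8 - 1701/32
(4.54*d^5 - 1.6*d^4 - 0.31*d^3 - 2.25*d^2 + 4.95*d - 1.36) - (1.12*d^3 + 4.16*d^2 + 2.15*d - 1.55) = 4.54*d^5 - 1.6*d^4 - 1.43*d^3 - 6.41*d^2 + 2.8*d + 0.19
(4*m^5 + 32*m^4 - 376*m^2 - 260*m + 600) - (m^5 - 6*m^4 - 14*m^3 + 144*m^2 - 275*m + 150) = 3*m^5 + 38*m^4 + 14*m^3 - 520*m^2 + 15*m + 450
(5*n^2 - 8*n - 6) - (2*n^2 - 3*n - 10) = 3*n^2 - 5*n + 4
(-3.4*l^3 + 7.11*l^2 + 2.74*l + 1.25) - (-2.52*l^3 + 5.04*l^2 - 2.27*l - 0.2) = -0.88*l^3 + 2.07*l^2 + 5.01*l + 1.45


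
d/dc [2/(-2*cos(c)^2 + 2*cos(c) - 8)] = (1 - 2*cos(c))*sin(c)/(sin(c)^2 + cos(c) - 5)^2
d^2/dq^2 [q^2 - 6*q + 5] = 2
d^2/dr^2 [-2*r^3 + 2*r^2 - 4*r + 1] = 4 - 12*r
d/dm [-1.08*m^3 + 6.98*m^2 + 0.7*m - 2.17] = -3.24*m^2 + 13.96*m + 0.7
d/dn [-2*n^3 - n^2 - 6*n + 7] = -6*n^2 - 2*n - 6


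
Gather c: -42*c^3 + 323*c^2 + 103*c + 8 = -42*c^3 + 323*c^2 + 103*c + 8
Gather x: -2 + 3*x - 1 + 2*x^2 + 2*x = 2*x^2 + 5*x - 3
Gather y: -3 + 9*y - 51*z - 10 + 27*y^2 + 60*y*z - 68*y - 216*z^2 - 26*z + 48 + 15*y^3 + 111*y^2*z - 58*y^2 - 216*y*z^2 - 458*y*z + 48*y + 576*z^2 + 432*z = 15*y^3 + y^2*(111*z - 31) + y*(-216*z^2 - 398*z - 11) + 360*z^2 + 355*z + 35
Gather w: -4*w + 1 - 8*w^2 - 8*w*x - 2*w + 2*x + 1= -8*w^2 + w*(-8*x - 6) + 2*x + 2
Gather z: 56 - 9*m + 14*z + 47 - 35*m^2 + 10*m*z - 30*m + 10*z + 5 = -35*m^2 - 39*m + z*(10*m + 24) + 108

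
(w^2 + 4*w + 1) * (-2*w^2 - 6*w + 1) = -2*w^4 - 14*w^3 - 25*w^2 - 2*w + 1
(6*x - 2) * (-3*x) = -18*x^2 + 6*x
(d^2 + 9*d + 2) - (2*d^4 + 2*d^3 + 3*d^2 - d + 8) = -2*d^4 - 2*d^3 - 2*d^2 + 10*d - 6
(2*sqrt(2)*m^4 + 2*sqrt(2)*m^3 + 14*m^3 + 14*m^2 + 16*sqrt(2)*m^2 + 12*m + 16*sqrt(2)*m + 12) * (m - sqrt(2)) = 2*sqrt(2)*m^5 + 2*sqrt(2)*m^4 + 10*m^4 + 2*sqrt(2)*m^3 + 10*m^3 - 20*m^2 + 2*sqrt(2)*m^2 - 20*m - 12*sqrt(2)*m - 12*sqrt(2)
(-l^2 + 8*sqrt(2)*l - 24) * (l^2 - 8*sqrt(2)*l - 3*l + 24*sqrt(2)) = -l^4 + 3*l^3 + 16*sqrt(2)*l^3 - 152*l^2 - 48*sqrt(2)*l^2 + 192*sqrt(2)*l + 456*l - 576*sqrt(2)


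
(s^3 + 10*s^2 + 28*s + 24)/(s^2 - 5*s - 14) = (s^2 + 8*s + 12)/(s - 7)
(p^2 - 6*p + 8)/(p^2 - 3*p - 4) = (p - 2)/(p + 1)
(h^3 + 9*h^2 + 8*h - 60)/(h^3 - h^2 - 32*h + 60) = (h + 5)/(h - 5)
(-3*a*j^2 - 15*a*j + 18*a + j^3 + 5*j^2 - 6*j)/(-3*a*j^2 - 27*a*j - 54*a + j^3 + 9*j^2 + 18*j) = (j - 1)/(j + 3)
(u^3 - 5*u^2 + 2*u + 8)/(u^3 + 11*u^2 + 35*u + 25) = (u^2 - 6*u + 8)/(u^2 + 10*u + 25)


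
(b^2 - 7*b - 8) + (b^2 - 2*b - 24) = 2*b^2 - 9*b - 32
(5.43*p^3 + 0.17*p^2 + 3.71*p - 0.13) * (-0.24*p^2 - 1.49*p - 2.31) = -1.3032*p^5 - 8.1315*p^4 - 13.687*p^3 - 5.8894*p^2 - 8.3764*p + 0.3003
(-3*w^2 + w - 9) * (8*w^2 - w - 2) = -24*w^4 + 11*w^3 - 67*w^2 + 7*w + 18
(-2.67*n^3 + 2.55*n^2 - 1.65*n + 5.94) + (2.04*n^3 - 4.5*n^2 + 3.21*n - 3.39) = -0.63*n^3 - 1.95*n^2 + 1.56*n + 2.55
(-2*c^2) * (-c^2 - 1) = 2*c^4 + 2*c^2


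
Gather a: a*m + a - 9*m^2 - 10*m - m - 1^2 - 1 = a*(m + 1) - 9*m^2 - 11*m - 2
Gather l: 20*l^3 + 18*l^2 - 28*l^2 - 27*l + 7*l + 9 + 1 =20*l^3 - 10*l^2 - 20*l + 10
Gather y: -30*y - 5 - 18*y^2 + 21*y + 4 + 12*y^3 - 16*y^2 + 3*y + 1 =12*y^3 - 34*y^2 - 6*y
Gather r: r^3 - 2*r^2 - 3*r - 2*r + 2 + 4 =r^3 - 2*r^2 - 5*r + 6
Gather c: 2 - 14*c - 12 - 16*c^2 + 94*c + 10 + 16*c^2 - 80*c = 0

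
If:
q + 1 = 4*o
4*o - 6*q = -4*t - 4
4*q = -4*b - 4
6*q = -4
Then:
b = -1/3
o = 1/12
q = -2/3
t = -25/12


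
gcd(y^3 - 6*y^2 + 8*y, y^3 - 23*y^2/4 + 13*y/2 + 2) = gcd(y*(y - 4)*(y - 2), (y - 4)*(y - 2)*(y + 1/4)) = y^2 - 6*y + 8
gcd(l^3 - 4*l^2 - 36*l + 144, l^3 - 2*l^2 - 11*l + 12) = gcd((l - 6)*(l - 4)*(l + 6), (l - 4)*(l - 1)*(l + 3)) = l - 4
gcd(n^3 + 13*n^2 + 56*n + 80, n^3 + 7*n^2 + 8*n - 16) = n^2 + 8*n + 16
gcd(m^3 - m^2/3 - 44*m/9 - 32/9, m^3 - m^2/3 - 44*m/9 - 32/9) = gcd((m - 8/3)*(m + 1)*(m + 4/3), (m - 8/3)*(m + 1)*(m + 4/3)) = m^3 - m^2/3 - 44*m/9 - 32/9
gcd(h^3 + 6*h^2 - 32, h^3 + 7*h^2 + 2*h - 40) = h^2 + 2*h - 8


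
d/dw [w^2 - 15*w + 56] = 2*w - 15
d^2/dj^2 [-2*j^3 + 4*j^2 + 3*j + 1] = 8 - 12*j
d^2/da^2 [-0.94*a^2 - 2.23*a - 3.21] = -1.88000000000000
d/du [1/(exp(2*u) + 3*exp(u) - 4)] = (-2*exp(u) - 3)*exp(u)/(exp(2*u) + 3*exp(u) - 4)^2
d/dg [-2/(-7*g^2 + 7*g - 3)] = 14*(1 - 2*g)/(7*g^2 - 7*g + 3)^2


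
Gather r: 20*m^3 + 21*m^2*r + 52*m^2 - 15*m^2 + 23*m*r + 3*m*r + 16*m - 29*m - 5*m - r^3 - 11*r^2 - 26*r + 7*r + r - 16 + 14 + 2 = 20*m^3 + 37*m^2 - 18*m - r^3 - 11*r^2 + r*(21*m^2 + 26*m - 18)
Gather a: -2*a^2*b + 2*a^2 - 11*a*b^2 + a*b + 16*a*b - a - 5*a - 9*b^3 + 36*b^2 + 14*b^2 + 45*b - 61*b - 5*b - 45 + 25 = a^2*(2 - 2*b) + a*(-11*b^2 + 17*b - 6) - 9*b^3 + 50*b^2 - 21*b - 20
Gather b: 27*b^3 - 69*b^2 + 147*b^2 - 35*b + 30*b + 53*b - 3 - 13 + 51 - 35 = 27*b^3 + 78*b^2 + 48*b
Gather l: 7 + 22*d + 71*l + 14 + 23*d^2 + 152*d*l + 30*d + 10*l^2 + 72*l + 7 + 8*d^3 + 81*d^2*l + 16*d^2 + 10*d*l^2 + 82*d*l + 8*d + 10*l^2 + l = 8*d^3 + 39*d^2 + 60*d + l^2*(10*d + 20) + l*(81*d^2 + 234*d + 144) + 28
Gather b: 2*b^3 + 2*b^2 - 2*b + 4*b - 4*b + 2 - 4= 2*b^3 + 2*b^2 - 2*b - 2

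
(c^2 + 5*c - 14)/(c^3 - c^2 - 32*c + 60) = (c + 7)/(c^2 + c - 30)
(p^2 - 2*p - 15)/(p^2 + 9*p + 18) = (p - 5)/(p + 6)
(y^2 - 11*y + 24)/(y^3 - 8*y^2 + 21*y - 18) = (y - 8)/(y^2 - 5*y + 6)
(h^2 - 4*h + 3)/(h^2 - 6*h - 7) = (-h^2 + 4*h - 3)/(-h^2 + 6*h + 7)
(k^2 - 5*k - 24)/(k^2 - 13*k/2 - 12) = 2*(k + 3)/(2*k + 3)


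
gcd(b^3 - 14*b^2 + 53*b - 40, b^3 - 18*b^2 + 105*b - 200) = b^2 - 13*b + 40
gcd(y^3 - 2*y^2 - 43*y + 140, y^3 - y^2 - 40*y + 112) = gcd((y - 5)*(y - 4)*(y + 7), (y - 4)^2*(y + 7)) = y^2 + 3*y - 28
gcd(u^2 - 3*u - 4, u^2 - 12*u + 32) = u - 4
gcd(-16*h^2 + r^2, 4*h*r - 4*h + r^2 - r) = 4*h + r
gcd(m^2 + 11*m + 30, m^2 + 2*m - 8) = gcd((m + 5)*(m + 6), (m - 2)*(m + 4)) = 1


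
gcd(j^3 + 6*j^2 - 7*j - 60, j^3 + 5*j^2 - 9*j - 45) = j^2 + 2*j - 15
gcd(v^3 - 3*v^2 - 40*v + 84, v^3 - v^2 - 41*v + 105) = 1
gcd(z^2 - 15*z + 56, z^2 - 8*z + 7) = z - 7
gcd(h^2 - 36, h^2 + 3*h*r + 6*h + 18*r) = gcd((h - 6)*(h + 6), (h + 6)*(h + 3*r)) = h + 6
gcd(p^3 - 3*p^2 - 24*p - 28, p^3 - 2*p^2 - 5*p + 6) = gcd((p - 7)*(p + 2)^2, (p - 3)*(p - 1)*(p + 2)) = p + 2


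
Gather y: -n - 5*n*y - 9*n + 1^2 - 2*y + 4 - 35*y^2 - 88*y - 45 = -10*n - 35*y^2 + y*(-5*n - 90) - 40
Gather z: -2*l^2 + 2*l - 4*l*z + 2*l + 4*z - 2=-2*l^2 + 4*l + z*(4 - 4*l) - 2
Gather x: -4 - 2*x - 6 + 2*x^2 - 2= 2*x^2 - 2*x - 12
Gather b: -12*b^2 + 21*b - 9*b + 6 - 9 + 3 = -12*b^2 + 12*b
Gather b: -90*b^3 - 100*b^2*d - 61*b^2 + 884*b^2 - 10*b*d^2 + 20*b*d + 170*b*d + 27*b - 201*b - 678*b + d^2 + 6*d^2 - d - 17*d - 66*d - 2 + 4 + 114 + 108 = -90*b^3 + b^2*(823 - 100*d) + b*(-10*d^2 + 190*d - 852) + 7*d^2 - 84*d + 224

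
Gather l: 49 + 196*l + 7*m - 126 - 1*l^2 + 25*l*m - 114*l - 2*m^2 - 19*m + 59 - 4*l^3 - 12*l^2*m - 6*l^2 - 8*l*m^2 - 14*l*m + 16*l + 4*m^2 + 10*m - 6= -4*l^3 + l^2*(-12*m - 7) + l*(-8*m^2 + 11*m + 98) + 2*m^2 - 2*m - 24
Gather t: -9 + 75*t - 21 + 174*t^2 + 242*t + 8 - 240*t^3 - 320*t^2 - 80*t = -240*t^3 - 146*t^2 + 237*t - 22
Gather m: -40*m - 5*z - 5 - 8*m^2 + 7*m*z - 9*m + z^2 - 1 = -8*m^2 + m*(7*z - 49) + z^2 - 5*z - 6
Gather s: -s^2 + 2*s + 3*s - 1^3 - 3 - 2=-s^2 + 5*s - 6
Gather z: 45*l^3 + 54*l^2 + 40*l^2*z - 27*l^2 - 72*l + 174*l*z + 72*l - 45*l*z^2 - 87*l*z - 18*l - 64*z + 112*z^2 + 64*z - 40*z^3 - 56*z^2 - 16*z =45*l^3 + 27*l^2 - 18*l - 40*z^3 + z^2*(56 - 45*l) + z*(40*l^2 + 87*l - 16)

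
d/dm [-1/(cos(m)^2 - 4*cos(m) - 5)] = 2*(2 - cos(m))*sin(m)/(sin(m)^2 + 4*cos(m) + 4)^2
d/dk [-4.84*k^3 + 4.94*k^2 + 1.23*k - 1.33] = -14.52*k^2 + 9.88*k + 1.23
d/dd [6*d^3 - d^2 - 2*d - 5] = 18*d^2 - 2*d - 2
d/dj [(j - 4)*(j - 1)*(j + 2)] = 3*j^2 - 6*j - 6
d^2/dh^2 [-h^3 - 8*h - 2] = -6*h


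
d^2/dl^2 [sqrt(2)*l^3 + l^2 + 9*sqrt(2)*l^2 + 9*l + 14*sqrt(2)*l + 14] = 6*sqrt(2)*l + 2 + 18*sqrt(2)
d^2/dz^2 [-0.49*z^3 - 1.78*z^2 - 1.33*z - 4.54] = -2.94*z - 3.56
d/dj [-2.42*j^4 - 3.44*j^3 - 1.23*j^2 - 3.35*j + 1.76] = -9.68*j^3 - 10.32*j^2 - 2.46*j - 3.35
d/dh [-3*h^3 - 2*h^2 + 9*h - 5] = -9*h^2 - 4*h + 9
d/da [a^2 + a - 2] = 2*a + 1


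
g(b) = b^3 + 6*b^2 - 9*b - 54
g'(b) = 3*b^2 + 12*b - 9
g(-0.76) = -44.13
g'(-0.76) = -16.39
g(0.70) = -57.02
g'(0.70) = 0.87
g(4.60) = 128.90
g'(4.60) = 109.68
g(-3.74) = 11.27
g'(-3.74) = -11.92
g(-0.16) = -52.41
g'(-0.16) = -10.84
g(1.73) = -46.43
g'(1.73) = 20.74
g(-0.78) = -43.80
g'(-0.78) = -16.53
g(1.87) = -43.31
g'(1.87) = 23.93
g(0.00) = -54.00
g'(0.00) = -9.00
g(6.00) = 324.00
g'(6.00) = 171.00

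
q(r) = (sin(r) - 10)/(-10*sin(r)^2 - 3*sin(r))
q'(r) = (20*sin(r)*cos(r) + 3*cos(r))*(sin(r) - 10)/(-10*sin(r)^2 - 3*sin(r))^2 + cos(r)/(-10*sin(r)^2 - 3*sin(r)) = 10*(cos(r) - 20/tan(r) - 3*cos(r)/sin(r)^2)/(10*sin(r) + 3)^2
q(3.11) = 95.17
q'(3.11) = 3307.93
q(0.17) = 12.38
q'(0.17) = -99.41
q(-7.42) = 1.98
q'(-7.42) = 2.21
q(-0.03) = -123.84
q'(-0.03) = -3656.07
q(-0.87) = 3.03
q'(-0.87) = 6.59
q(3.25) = -48.71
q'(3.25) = 190.30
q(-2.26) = 2.96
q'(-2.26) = -6.25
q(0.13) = 17.72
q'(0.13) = -178.24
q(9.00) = 3.27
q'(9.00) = 11.71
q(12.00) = 8.30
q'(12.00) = 42.00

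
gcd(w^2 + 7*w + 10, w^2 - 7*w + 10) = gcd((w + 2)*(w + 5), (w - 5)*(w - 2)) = 1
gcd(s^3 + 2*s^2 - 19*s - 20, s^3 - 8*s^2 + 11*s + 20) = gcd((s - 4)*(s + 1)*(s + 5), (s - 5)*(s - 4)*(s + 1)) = s^2 - 3*s - 4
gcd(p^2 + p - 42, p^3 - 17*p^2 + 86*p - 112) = 1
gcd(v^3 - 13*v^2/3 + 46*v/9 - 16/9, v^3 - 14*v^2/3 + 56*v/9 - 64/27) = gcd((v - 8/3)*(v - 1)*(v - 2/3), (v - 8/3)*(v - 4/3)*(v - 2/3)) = v^2 - 10*v/3 + 16/9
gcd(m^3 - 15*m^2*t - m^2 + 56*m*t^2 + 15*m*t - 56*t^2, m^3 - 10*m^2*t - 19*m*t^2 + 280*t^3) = m^2 - 15*m*t + 56*t^2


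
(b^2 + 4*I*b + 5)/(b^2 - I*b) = (b + 5*I)/b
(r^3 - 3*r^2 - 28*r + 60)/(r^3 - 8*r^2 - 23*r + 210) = (r - 2)/(r - 7)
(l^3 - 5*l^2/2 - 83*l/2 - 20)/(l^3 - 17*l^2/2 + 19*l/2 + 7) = (l^2 - 3*l - 40)/(l^2 - 9*l + 14)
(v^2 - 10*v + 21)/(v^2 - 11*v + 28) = (v - 3)/(v - 4)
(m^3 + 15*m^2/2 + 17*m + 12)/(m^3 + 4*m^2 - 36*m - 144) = (m^2 + 7*m/2 + 3)/(m^2 - 36)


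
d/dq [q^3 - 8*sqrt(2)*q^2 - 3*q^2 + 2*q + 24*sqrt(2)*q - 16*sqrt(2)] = 3*q^2 - 16*sqrt(2)*q - 6*q + 2 + 24*sqrt(2)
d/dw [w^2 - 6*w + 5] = 2*w - 6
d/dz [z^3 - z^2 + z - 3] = 3*z^2 - 2*z + 1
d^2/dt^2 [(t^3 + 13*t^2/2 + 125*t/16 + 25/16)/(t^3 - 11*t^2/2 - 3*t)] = 3*(256*t^6 + 692*t^5 - 1302*t^4 + 1979*t^3 + 2725*t^2 + 1650*t + 300)/(4*t^3*(8*t^6 - 132*t^5 + 654*t^4 - 539*t^3 - 1962*t^2 - 1188*t - 216))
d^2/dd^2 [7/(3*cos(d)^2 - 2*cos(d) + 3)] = 7*(72*sin(d)^4 + 28*sin(d)^2 + 57*cos(d) - 9*cos(3*d) - 80)/(2*(3*sin(d)^2 + 2*cos(d) - 6)^3)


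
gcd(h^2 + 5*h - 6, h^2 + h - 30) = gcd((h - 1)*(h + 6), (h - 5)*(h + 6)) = h + 6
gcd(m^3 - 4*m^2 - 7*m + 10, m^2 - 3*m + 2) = m - 1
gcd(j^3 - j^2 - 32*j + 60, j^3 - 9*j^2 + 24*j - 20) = j^2 - 7*j + 10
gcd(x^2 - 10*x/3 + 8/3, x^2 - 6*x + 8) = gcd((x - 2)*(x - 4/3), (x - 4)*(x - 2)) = x - 2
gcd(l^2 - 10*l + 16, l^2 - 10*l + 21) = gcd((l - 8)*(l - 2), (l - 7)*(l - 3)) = 1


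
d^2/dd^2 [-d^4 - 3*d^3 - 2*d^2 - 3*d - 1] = -12*d^2 - 18*d - 4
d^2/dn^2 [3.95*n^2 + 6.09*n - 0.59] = 7.90000000000000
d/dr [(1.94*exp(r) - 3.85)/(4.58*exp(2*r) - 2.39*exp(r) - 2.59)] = (-8.8852*exp(2*r) + 35.266*exp(r) - 14.2261)*exp(r)/(20.9764*exp(4*r) - 21.8924*exp(3*r) - 18.0123*exp(2*r) + 12.3802*exp(r) + 6.7081)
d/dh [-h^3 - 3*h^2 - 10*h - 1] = -3*h^2 - 6*h - 10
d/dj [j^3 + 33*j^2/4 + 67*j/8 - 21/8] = 3*j^2 + 33*j/2 + 67/8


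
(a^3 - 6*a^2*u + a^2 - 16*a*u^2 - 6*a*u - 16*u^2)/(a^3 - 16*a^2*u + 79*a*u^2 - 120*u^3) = (a^2 + 2*a*u + a + 2*u)/(a^2 - 8*a*u + 15*u^2)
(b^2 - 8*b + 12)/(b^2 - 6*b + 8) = (b - 6)/(b - 4)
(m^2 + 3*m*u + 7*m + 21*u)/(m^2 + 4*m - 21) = (m + 3*u)/(m - 3)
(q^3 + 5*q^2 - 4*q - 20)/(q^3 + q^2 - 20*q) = (q^2 - 4)/(q*(q - 4))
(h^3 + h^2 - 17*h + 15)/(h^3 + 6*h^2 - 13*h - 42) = (h^2 + 4*h - 5)/(h^2 + 9*h + 14)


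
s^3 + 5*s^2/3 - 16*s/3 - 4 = (s - 2)*(s + 2/3)*(s + 3)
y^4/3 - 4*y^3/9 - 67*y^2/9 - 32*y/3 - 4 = (y/3 + 1)*(y - 6)*(y + 2/3)*(y + 1)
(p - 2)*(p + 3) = p^2 + p - 6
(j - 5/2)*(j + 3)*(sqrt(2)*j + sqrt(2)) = sqrt(2)*j^3 + 3*sqrt(2)*j^2/2 - 7*sqrt(2)*j - 15*sqrt(2)/2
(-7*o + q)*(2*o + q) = -14*o^2 - 5*o*q + q^2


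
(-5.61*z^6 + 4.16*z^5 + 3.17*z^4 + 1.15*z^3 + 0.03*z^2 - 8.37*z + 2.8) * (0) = 0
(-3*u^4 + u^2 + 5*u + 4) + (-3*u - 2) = -3*u^4 + u^2 + 2*u + 2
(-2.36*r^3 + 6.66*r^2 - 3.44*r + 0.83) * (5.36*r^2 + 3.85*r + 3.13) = -12.6496*r^5 + 26.6116*r^4 - 0.184200000000001*r^3 + 12.0506*r^2 - 7.5717*r + 2.5979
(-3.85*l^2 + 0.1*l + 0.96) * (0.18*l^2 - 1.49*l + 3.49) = -0.693*l^4 + 5.7545*l^3 - 13.4127*l^2 - 1.0814*l + 3.3504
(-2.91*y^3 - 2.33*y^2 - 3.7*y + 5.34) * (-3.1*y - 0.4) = 9.021*y^4 + 8.387*y^3 + 12.402*y^2 - 15.074*y - 2.136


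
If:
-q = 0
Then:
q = 0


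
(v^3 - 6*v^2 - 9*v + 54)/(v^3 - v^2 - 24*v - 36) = (v - 3)/(v + 2)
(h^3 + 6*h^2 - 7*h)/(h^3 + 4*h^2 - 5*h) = (h + 7)/(h + 5)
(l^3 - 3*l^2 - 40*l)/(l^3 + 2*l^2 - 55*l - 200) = l/(l + 5)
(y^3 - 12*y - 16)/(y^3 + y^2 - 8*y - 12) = (y - 4)/(y - 3)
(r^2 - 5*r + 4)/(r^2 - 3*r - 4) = (r - 1)/(r + 1)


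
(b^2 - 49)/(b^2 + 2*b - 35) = (b - 7)/(b - 5)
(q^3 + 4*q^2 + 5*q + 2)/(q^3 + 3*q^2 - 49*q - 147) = (q^3 + 4*q^2 + 5*q + 2)/(q^3 + 3*q^2 - 49*q - 147)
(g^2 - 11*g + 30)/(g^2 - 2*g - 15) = (g - 6)/(g + 3)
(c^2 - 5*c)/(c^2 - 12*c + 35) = c/(c - 7)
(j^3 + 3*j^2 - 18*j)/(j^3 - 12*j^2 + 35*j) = (j^2 + 3*j - 18)/(j^2 - 12*j + 35)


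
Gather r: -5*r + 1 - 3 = -5*r - 2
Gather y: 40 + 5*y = 5*y + 40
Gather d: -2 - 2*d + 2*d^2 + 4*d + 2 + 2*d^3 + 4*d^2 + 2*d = 2*d^3 + 6*d^2 + 4*d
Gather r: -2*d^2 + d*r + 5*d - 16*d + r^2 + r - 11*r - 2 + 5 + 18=-2*d^2 - 11*d + r^2 + r*(d - 10) + 21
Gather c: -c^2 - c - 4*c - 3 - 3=-c^2 - 5*c - 6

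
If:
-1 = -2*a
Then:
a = 1/2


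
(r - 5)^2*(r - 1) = r^3 - 11*r^2 + 35*r - 25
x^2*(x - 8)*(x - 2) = x^4 - 10*x^3 + 16*x^2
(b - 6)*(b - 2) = b^2 - 8*b + 12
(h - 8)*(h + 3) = h^2 - 5*h - 24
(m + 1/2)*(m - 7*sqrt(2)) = m^2 - 7*sqrt(2)*m + m/2 - 7*sqrt(2)/2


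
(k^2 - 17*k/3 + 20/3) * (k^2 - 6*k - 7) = k^4 - 35*k^3/3 + 101*k^2/3 - k/3 - 140/3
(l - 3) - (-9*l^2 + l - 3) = 9*l^2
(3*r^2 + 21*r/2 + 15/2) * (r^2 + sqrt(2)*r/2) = 3*r^4 + 3*sqrt(2)*r^3/2 + 21*r^3/2 + 21*sqrt(2)*r^2/4 + 15*r^2/2 + 15*sqrt(2)*r/4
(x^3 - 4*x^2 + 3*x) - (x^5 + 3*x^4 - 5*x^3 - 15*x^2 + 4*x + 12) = -x^5 - 3*x^4 + 6*x^3 + 11*x^2 - x - 12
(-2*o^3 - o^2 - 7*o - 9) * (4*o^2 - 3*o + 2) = -8*o^5 + 2*o^4 - 29*o^3 - 17*o^2 + 13*o - 18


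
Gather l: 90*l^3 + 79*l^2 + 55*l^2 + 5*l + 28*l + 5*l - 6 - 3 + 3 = 90*l^3 + 134*l^2 + 38*l - 6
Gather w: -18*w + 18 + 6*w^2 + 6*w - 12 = 6*w^2 - 12*w + 6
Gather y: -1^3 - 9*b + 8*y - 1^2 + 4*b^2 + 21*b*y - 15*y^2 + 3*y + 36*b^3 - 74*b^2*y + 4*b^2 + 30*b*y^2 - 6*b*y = 36*b^3 + 8*b^2 - 9*b + y^2*(30*b - 15) + y*(-74*b^2 + 15*b + 11) - 2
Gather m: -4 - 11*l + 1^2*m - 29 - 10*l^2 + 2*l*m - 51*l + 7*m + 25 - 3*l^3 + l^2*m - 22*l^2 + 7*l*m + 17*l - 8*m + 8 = -3*l^3 - 32*l^2 - 45*l + m*(l^2 + 9*l)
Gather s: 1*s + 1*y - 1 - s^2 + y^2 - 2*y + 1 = -s^2 + s + y^2 - y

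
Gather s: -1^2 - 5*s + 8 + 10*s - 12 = 5*s - 5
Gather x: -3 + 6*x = 6*x - 3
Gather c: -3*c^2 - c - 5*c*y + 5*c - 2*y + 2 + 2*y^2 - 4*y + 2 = -3*c^2 + c*(4 - 5*y) + 2*y^2 - 6*y + 4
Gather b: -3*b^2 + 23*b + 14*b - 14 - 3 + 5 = -3*b^2 + 37*b - 12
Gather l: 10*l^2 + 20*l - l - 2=10*l^2 + 19*l - 2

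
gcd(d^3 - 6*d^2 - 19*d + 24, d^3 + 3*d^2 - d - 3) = d^2 + 2*d - 3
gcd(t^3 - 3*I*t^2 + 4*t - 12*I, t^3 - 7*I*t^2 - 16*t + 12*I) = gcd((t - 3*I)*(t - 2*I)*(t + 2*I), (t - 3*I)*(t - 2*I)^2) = t^2 - 5*I*t - 6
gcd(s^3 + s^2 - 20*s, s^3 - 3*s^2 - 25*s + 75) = s + 5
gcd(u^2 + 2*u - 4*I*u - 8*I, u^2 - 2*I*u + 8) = u - 4*I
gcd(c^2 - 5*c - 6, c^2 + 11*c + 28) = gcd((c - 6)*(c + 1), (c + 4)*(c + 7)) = 1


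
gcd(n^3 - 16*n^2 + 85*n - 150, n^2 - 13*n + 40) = n - 5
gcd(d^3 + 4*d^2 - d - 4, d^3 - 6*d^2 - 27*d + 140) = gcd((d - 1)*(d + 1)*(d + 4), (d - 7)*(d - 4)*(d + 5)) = 1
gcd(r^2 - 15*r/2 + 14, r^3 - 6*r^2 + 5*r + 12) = r - 4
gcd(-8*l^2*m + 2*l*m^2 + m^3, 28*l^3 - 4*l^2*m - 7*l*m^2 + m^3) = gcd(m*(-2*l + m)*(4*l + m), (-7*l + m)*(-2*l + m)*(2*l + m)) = 2*l - m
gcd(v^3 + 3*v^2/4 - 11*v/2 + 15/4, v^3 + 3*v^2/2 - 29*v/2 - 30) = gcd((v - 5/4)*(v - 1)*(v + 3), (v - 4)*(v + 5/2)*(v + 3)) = v + 3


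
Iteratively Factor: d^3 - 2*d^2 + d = (d)*(d^2 - 2*d + 1) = d*(d - 1)*(d - 1)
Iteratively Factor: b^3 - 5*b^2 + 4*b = (b)*(b^2 - 5*b + 4) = b*(b - 1)*(b - 4)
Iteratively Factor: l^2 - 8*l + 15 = (l - 3)*(l - 5)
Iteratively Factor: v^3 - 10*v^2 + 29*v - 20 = (v - 4)*(v^2 - 6*v + 5) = (v - 4)*(v - 1)*(v - 5)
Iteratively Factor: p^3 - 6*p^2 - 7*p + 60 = (p + 3)*(p^2 - 9*p + 20) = (p - 5)*(p + 3)*(p - 4)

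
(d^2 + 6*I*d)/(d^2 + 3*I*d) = (d + 6*I)/(d + 3*I)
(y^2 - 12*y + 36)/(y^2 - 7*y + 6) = (y - 6)/(y - 1)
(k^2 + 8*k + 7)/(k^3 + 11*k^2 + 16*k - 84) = (k + 1)/(k^2 + 4*k - 12)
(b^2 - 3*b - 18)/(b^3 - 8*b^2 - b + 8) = (b^2 - 3*b - 18)/(b^3 - 8*b^2 - b + 8)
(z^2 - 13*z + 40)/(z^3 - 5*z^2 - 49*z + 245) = (z - 8)/(z^2 - 49)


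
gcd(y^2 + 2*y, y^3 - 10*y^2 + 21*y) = y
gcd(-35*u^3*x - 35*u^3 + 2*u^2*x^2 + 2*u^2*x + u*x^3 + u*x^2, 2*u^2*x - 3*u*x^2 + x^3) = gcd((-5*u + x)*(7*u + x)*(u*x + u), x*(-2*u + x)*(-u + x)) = 1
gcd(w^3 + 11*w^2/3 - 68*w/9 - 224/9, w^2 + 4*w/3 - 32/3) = w^2 + 4*w/3 - 32/3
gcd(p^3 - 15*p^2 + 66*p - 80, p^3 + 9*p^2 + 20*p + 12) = 1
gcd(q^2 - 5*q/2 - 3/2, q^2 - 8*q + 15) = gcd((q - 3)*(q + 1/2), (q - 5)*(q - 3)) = q - 3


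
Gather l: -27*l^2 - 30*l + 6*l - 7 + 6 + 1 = -27*l^2 - 24*l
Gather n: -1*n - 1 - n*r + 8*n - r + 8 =n*(7 - r) - r + 7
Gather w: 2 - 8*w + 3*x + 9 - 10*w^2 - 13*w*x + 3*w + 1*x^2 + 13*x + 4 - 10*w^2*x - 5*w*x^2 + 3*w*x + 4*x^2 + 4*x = w^2*(-10*x - 10) + w*(-5*x^2 - 10*x - 5) + 5*x^2 + 20*x + 15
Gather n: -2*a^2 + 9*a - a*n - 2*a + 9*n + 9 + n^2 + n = -2*a^2 + 7*a + n^2 + n*(10 - a) + 9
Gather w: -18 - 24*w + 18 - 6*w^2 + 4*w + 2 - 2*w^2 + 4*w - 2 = -8*w^2 - 16*w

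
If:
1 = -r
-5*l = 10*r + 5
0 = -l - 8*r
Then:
No Solution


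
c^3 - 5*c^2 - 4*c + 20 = (c - 5)*(c - 2)*(c + 2)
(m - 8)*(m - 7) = m^2 - 15*m + 56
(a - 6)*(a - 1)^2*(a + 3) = a^4 - 5*a^3 - 11*a^2 + 33*a - 18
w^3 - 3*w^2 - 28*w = w*(w - 7)*(w + 4)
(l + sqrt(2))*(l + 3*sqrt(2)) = l^2 + 4*sqrt(2)*l + 6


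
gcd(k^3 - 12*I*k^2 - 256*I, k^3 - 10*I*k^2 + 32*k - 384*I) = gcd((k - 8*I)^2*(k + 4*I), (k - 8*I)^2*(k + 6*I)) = k^2 - 16*I*k - 64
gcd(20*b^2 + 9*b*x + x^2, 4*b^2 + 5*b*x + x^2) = 4*b + x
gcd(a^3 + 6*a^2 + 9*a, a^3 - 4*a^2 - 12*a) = a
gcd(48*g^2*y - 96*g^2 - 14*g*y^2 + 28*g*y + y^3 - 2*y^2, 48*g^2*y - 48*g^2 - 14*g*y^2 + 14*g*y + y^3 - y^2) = 48*g^2 - 14*g*y + y^2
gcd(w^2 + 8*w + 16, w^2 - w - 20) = w + 4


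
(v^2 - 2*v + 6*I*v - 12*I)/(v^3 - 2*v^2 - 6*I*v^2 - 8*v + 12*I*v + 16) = (v + 6*I)/(v^2 - 6*I*v - 8)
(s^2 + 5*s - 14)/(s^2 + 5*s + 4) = (s^2 + 5*s - 14)/(s^2 + 5*s + 4)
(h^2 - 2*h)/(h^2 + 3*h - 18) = h*(h - 2)/(h^2 + 3*h - 18)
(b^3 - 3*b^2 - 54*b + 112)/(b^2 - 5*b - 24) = (b^2 + 5*b - 14)/(b + 3)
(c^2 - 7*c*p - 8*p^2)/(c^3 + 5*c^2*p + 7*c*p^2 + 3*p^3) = (c - 8*p)/(c^2 + 4*c*p + 3*p^2)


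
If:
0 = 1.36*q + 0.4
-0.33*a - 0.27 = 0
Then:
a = -0.82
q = -0.29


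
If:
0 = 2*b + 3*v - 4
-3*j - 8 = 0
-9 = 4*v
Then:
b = 43/8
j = -8/3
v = -9/4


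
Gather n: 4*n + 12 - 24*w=4*n - 24*w + 12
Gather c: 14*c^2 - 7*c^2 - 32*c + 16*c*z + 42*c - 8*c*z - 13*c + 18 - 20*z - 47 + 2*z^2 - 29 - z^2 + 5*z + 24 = 7*c^2 + c*(8*z - 3) + z^2 - 15*z - 34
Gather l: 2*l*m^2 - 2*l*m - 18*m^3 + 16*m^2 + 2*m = l*(2*m^2 - 2*m) - 18*m^3 + 16*m^2 + 2*m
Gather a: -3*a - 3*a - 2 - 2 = -6*a - 4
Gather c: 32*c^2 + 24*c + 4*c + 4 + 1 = 32*c^2 + 28*c + 5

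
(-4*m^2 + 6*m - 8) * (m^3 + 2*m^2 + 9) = -4*m^5 - 2*m^4 + 4*m^3 - 52*m^2 + 54*m - 72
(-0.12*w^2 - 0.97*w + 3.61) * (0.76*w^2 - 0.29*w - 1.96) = -0.0912*w^4 - 0.7024*w^3 + 3.2601*w^2 + 0.8543*w - 7.0756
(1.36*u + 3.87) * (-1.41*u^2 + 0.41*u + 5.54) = -1.9176*u^3 - 4.8991*u^2 + 9.1211*u + 21.4398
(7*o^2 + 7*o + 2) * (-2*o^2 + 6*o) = -14*o^4 + 28*o^3 + 38*o^2 + 12*o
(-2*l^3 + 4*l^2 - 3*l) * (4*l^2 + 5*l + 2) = -8*l^5 + 6*l^4 + 4*l^3 - 7*l^2 - 6*l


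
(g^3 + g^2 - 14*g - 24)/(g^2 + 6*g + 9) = (g^2 - 2*g - 8)/(g + 3)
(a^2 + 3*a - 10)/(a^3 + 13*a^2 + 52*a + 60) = (a - 2)/(a^2 + 8*a + 12)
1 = 1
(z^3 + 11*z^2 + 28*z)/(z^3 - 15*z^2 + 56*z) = (z^2 + 11*z + 28)/(z^2 - 15*z + 56)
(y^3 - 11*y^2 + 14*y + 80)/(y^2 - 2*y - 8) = (y^2 - 13*y + 40)/(y - 4)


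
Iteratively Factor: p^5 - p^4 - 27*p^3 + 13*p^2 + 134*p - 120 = (p - 5)*(p^4 + 4*p^3 - 7*p^2 - 22*p + 24) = (p - 5)*(p + 3)*(p^3 + p^2 - 10*p + 8) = (p - 5)*(p + 3)*(p + 4)*(p^2 - 3*p + 2) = (p - 5)*(p - 1)*(p + 3)*(p + 4)*(p - 2)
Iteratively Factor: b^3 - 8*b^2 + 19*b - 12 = (b - 3)*(b^2 - 5*b + 4) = (b - 4)*(b - 3)*(b - 1)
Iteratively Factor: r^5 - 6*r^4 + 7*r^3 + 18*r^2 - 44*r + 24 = (r + 2)*(r^4 - 8*r^3 + 23*r^2 - 28*r + 12) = (r - 2)*(r + 2)*(r^3 - 6*r^2 + 11*r - 6) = (r - 3)*(r - 2)*(r + 2)*(r^2 - 3*r + 2) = (r - 3)*(r - 2)^2*(r + 2)*(r - 1)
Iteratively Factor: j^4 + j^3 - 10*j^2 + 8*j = (j)*(j^3 + j^2 - 10*j + 8) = j*(j + 4)*(j^2 - 3*j + 2) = j*(j - 2)*(j + 4)*(j - 1)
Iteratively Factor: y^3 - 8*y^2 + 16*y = (y - 4)*(y^2 - 4*y) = y*(y - 4)*(y - 4)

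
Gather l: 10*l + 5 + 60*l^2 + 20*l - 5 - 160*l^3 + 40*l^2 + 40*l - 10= -160*l^3 + 100*l^2 + 70*l - 10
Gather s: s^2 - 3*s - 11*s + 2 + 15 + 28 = s^2 - 14*s + 45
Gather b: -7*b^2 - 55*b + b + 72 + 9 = -7*b^2 - 54*b + 81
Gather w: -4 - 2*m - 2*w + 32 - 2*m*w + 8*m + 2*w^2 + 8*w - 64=6*m + 2*w^2 + w*(6 - 2*m) - 36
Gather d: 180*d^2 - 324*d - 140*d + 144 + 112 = 180*d^2 - 464*d + 256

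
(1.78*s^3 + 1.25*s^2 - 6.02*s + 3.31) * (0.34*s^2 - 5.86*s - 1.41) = 0.6052*s^5 - 10.0058*s^4 - 11.8816*s^3 + 34.6401*s^2 - 10.9084*s - 4.6671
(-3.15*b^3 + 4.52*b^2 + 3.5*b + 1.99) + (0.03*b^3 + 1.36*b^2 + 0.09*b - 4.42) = -3.12*b^3 + 5.88*b^2 + 3.59*b - 2.43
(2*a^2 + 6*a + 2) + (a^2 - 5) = 3*a^2 + 6*a - 3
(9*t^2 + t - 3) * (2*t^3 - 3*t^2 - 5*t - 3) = 18*t^5 - 25*t^4 - 54*t^3 - 23*t^2 + 12*t + 9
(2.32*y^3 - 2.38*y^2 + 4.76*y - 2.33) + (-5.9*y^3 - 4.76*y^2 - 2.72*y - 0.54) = -3.58*y^3 - 7.14*y^2 + 2.04*y - 2.87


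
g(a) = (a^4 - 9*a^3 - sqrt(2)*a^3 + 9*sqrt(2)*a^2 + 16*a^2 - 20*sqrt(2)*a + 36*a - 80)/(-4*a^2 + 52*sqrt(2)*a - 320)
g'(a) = (8*a - 52*sqrt(2))*(a^4 - 9*a^3 - sqrt(2)*a^3 + 9*sqrt(2)*a^2 + 16*a^2 - 20*sqrt(2)*a + 36*a - 80)/(-4*a^2 + 52*sqrt(2)*a - 320)^2 + (4*a^3 - 27*a^2 - 3*sqrt(2)*a^2 + 18*sqrt(2)*a + 32*a - 20*sqrt(2) + 36)/(-4*a^2 + 52*sqrt(2)*a - 320)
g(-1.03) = 0.11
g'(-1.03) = 0.25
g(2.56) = 0.02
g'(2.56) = -0.10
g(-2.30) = -0.41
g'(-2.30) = 0.59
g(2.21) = 0.06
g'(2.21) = -0.12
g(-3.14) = -1.01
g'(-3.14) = 0.85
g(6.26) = -4.57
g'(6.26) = -14.13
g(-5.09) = -3.35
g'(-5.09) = 1.55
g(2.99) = -0.01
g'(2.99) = -0.06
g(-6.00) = -4.92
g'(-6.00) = 1.91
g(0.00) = 0.25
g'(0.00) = 0.03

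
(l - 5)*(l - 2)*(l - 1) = l^3 - 8*l^2 + 17*l - 10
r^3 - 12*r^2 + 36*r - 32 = (r - 8)*(r - 2)^2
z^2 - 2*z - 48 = (z - 8)*(z + 6)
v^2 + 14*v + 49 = (v + 7)^2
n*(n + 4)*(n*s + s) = n^3*s + 5*n^2*s + 4*n*s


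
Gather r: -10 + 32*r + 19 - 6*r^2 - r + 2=-6*r^2 + 31*r + 11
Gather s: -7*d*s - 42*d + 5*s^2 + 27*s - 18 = -42*d + 5*s^2 + s*(27 - 7*d) - 18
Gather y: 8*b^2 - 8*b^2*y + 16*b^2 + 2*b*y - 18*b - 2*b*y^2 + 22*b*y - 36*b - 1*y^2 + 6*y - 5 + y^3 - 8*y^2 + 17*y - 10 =24*b^2 - 54*b + y^3 + y^2*(-2*b - 9) + y*(-8*b^2 + 24*b + 23) - 15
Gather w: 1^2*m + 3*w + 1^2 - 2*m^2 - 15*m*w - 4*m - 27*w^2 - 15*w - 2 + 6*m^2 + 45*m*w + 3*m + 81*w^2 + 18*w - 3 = 4*m^2 + 54*w^2 + w*(30*m + 6) - 4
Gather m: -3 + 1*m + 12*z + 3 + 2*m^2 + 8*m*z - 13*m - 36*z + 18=2*m^2 + m*(8*z - 12) - 24*z + 18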